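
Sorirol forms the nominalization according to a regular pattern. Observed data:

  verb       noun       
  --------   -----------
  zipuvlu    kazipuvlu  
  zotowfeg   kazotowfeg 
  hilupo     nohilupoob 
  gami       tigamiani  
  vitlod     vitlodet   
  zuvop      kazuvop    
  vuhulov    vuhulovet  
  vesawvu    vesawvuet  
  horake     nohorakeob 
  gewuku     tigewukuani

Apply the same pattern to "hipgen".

zipuvlu and vesawvu both end in -u yet inflect differently (kazipuvlu, vesawvuet), so the final letter is not what conditions the rule; the first letter is.
"hipgen" begins with h-. The stems beginning with h- (hilupo → nohilupoob, horake → nohorakeob) add no- … -ob around the stem.
So hipgen → nohipgenob.

nohipgenob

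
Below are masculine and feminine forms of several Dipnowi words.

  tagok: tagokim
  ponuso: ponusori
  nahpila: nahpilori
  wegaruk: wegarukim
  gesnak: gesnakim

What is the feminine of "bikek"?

bikekim

nahpila and gesnak both have last vowel 'a' yet inflect differently (nahpilori, gesnakim), so the last vowel is not what conditions the rule; whether the stem ends in a vowel or a consonant is.
"bikek" ends in a consonant. The stems ending in a consonant (gesnak → gesnakim, tagok → tagokim, wegaruk → wegarukim) add -im.
So bikek → bikekim.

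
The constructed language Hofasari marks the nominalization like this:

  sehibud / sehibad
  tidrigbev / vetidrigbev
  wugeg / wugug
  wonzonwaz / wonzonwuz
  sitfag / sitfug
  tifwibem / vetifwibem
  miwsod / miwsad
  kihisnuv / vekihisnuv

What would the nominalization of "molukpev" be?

"molukpev" ends in -v. The stems ending in -v (tidrigbev → vetidrigbev, kihisnuv → vekihisnuv) add the prefix ve-.
So molukpev → vemolukpev.

vemolukpev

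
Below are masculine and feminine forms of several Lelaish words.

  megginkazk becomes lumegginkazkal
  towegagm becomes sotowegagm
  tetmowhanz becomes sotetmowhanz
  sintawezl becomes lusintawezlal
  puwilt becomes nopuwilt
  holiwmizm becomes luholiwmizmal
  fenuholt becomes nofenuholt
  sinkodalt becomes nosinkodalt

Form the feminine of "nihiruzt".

lunihiruztal

"nihiruzt" has second-to-last letter 'z'. The stems whose second-to-last letter is 'z' (megginkazk → lumegginkazkal, sintawezl → lusintawezlal, holiwmizm → luholiwmizmal) add lu- … -al around the stem.
So nihiruzt → lunihiruztal.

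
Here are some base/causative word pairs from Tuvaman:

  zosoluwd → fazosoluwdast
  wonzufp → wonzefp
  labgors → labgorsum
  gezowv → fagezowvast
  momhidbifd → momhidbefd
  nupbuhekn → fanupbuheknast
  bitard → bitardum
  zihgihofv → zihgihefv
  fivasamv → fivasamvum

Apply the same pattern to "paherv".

zihgihofv and gezowv both end in -v yet inflect differently (zihgihefv, fagezowvast), so the final letter is not what conditions the rule; the second-to-last letter is.
"paherv" has second-to-last letter 'r'. The stems whose second-to-last letter is 'r' (bitard → bitardum, labgors → labgorsum) add -um.
So paherv → pahervum.

pahervum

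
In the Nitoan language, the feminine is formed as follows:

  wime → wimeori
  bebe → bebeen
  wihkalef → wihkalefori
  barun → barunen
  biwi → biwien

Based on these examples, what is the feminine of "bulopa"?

bebe and wime both end in -e yet inflect differently (bebeen, wimeori), so the final letter is not what conditions the rule; the first letter is.
"bulopa" begins with b-. The stems beginning with b- (barun → barunen, bebe → bebeen, biwi → biwien) add -en.
So bulopa → bulopaen.

bulopaen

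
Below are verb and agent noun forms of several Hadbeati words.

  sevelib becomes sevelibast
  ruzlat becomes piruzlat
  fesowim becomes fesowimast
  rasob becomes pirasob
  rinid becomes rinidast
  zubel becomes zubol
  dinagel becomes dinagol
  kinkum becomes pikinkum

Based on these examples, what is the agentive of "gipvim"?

fesowim and kinkum both end in -m yet inflect differently (fesowimast, pikinkum), so the final letter is not what conditions the rule; the last vowel is.
"gipvim" has last vowel 'i'. The stems whose last vowel is 'i' (rinid → rinidast, sevelib → sevelibast, fesowim → fesowimast) add -ast.
The other patterns: stems whose last vowel is 'e' change the last vowel to 'o'; stems whose last vowel is 'a', 'o' or 'u' add the prefix pi-.
So gipvim → gipvimast.

gipvimast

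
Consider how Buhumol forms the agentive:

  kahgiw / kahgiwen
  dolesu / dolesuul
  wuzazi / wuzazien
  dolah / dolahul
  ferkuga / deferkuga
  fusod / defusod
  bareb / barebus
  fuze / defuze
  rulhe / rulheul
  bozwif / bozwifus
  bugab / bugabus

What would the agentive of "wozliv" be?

fuze and rulhe both end in -e yet inflect differently (defuze, rulheul), so the final letter is not what conditions the rule; the first letter is.
"wozliv" begins with w-. The one such stem in the data (wuzazi → wuzazien) adds -en, so the same rule applies.
The other patterns: stems beginning with b- add -us; stems beginning with f- add the prefix de-; stems beginning with d- or r- add -ul.
So wozliv → wozliven.

wozliven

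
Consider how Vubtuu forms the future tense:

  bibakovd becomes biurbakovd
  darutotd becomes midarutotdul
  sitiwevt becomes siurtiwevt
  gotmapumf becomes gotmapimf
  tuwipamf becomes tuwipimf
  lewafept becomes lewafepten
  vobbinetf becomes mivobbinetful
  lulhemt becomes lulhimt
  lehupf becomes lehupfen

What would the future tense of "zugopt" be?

zugopten

lewafept and sitiwevt both end in -t yet inflect differently (lewafepten, siurtiwevt), so the final letter is not what conditions the rule; the second-to-last letter is.
"zugopt" has second-to-last letter 'p'. The stems whose second-to-last letter is 'p' (lehupf → lehupfen, lewafept → lewafepten) add -en.
The other patterns: stems whose second-to-last letter is 'v' insert -ur- after the first vowel; stems whose second-to-last letter is 'm' change the last vowel to 'i'; stems whose second-to-last letter is 't' add mi- … -ul around the stem.
So zugopt → zugopten.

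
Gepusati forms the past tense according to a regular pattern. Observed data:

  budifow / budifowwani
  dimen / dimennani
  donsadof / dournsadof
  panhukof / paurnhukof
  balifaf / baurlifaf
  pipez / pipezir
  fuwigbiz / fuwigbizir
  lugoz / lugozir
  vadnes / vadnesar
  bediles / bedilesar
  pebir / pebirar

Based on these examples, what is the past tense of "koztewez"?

budifow and donsadof both have last vowel 'o' yet inflect differently (budifowwani, dournsadof), so the last vowel is not what conditions the rule; the final letter is.
"koztewez" ends in -z. The stems ending in -z (pipez → pipezir, fuwigbiz → fuwigbizir, lugoz → lugozir) add -ir.
The other patterns: stems ending in -n or -w double the final consonant and add -ani; stems ending in -f insert -ur- after the first vowel; stems ending in -r or -s add -ar.
So koztewez → koztewezir.

koztewezir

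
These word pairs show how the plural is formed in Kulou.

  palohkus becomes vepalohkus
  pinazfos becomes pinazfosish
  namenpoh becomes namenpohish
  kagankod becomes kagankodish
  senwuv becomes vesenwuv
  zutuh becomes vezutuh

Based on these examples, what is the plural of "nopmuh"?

venopmuh

zutuh and namenpoh both end in -h yet inflect differently (vezutuh, namenpohish), so the final letter is not what conditions the rule; the last vowel is.
"nopmuh" has last vowel 'u'. The stems whose last vowel is 'u' (palohkus → vepalohkus, zutuh → vezutuh, senwuv → vesenwuv) add the prefix ve-.
The other pattern: stems whose last vowel is 'o' add -ish.
So nopmuh → venopmuh.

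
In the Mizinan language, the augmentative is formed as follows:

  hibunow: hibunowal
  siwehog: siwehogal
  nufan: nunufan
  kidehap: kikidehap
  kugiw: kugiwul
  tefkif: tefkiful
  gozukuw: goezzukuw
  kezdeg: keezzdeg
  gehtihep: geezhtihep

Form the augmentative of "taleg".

taezleg

hibunow and kugiw both end in -w yet inflect differently (hibunowal, kugiwul), so the final letter is not what conditions the rule; the last vowel is.
"taleg" has last vowel 'e'. The stems whose last vowel is 'e' (kezdeg → keezzdeg, gehtihep → geezhtihep) insert -ez- after the first vowel.
So taleg → taezleg.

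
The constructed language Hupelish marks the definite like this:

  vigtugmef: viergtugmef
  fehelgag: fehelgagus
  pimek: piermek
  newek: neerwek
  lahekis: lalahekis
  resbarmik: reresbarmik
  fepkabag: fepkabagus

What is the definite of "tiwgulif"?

pimek and resbarmik both end in -k yet inflect differently (piermek, reresbarmik), so the final letter is not what conditions the rule; the last vowel is.
"tiwgulif" has last vowel 'i'. The stems whose last vowel is 'i' (resbarmik → reresbarmik, lahekis → lalahekis) repeat the first consonant+vowel as a prefix.
The other patterns: stems whose last vowel is 'a' add -us; stems whose last vowel is 'e' insert -er- after the first vowel.
So tiwgulif → titiwgulif.

titiwgulif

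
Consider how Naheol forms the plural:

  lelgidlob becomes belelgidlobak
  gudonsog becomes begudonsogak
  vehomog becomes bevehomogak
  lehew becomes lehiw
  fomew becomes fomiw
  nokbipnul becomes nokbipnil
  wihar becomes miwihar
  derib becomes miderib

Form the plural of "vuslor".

bevuslorak

lelgidlob and derib both end in -b yet inflect differently (belelgidlobak, miderib), so the final letter is not what conditions the rule; the last vowel is.
"vuslor" has last vowel 'o'. The stems whose last vowel is 'o' (lelgidlob → belelgidlobak, gudonsog → begudonsogak, vehomog → bevehomogak) add be- … -ak around the stem.
The other patterns: stems whose last vowel is 'e' or 'u' change the last vowel to 'i'; stems whose last vowel is 'a' or 'i' add the prefix mi-.
So vuslor → bevuslorak.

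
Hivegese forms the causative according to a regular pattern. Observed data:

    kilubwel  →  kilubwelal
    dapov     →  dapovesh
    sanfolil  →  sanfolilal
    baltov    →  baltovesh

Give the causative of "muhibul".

muhibulal

"muhibul" ends in -l. The stems ending in -l (sanfolil → sanfolilal, kilubwel → kilubwelal) add -al.
The other pattern: stems ending in -v add -esh.
So muhibul → muhibulal.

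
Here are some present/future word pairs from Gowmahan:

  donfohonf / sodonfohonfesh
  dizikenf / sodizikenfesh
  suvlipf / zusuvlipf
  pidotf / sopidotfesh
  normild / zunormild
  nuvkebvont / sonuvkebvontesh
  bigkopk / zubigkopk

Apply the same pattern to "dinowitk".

sodinowitkesh

"dinowitk" has second-to-last letter 't'. The one such stem in the data (pidotf → sopidotfesh) adds so- … -esh around the stem, so the same rule applies.
So dinowitk → sodinowitkesh.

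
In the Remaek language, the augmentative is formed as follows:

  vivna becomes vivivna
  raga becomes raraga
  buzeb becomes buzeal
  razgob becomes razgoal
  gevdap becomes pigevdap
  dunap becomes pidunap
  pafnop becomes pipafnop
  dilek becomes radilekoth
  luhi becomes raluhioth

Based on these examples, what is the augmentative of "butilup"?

vivna and gevdap both have last vowel 'a' yet inflect differently (vivivna, pigevdap), so the last vowel is not what conditions the rule; the final letter is.
"butilup" ends in -p. The stems ending in -p (gevdap → pigevdap, dunap → pidunap, pafnop → pipafnop) add the prefix pi-.
The other patterns: stems ending in -a repeat the first consonant+vowel as a prefix; stems ending in -b drop the final letter and add -al; stems ending in -i or -k add ra- … -oth around the stem.
So butilup → pibutilup.

pibutilup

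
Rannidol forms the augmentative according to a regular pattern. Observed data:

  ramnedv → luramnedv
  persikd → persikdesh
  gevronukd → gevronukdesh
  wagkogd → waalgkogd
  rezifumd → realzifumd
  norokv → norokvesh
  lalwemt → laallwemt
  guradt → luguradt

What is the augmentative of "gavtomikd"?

"gavtomikd" has second-to-last letter 'k'. The stems whose second-to-last letter is 'k' (norokv → norokvesh, gevronukd → gevronukdesh, persikd → persikdesh) add -esh.
So gavtomikd → gavtomikdesh.

gavtomikdesh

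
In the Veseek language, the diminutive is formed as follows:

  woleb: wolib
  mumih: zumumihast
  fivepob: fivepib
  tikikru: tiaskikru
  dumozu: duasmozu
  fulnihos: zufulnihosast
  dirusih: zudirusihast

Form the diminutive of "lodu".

loasdu

"lodu" ends in -u. The stems ending in -u (tikikru → tiaskikru, dumozu → duasmozu) insert -as- after the first vowel.
So lodu → loasdu.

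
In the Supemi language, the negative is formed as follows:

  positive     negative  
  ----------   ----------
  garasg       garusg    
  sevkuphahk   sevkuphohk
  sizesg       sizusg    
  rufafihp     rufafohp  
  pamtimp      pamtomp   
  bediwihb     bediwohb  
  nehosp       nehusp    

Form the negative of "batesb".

nehosp and pamtimp both end in -p yet inflect differently (nehusp, pamtomp), so the final letter is not what conditions the rule; the second-to-last letter is.
"batesb" has second-to-last letter 's'. The stems whose second-to-last letter is 's' (sizesg → sizusg, garasg → garusg, nehosp → nehusp) change the last vowel to 'u'.
The other pattern: stems whose second-to-last letter is 'h' or 'm' change the last vowel to 'o'.
So batesb → batusb.

batusb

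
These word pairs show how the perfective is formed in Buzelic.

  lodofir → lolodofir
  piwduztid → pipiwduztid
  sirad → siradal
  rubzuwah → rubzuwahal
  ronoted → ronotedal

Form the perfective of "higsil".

hihigsil

piwduztid and sirad both end in -d yet inflect differently (pipiwduztid, siradal), so the final letter is not what conditions the rule; the last vowel is.
"higsil" has last vowel 'i'. The stems whose last vowel is 'i' (lodofir → lolodofir, piwduztid → pipiwduztid) repeat the first consonant+vowel as a prefix.
The other pattern: stems whose last vowel is 'a' or 'e' add -al.
So higsil → hihigsil.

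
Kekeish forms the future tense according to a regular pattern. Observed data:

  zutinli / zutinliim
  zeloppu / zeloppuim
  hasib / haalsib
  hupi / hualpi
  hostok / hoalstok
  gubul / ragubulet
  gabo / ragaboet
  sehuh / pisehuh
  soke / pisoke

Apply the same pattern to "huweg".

hualweg

zutinli and hupi both end in -i yet inflect differently (zutinliim, hualpi), so the final letter is not what conditions the rule; the first letter is.
"huweg" begins with h-. The stems beginning with h- (hasib → haalsib, hupi → hualpi, hostok → hoalstok) insert -al- after the first vowel.
So huweg → hualweg.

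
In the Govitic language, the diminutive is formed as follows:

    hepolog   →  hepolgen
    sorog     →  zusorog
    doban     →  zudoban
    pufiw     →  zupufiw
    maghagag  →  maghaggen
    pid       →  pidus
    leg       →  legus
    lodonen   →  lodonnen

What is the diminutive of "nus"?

nusus

"nus" has 1 vowel. The stems with 1 vowel (pid → pidus, leg → legus) add -us.
The other patterns: stems with 2 vowels add the prefix zu-; stems with 3 vowels delete the last vowel and add -en.
So nus → nusus.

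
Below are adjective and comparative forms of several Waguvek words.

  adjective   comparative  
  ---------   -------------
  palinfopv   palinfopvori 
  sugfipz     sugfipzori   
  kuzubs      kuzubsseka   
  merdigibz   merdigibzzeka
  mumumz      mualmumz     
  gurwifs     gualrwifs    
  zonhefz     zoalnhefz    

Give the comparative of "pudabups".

pudabupsori

"pudabups" has second-to-last letter 'p'. The stems whose second-to-last letter is 'p' (palinfopv → palinfopvori, sugfipz → sugfipzori) add -ori.
So pudabups → pudabupsori.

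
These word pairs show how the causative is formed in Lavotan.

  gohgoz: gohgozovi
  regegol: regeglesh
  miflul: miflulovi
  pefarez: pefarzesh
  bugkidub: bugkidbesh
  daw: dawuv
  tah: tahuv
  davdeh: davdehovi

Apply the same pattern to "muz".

tah and davdeh both end in -h yet inflect differently (tahuv, davdehovi), so the final letter is not what conditions the rule; the number of vowels is.
"muz" has 1 vowel. The stems with 1 vowel (daw → dawuv, tah → tahuv) add -uv.
So muz → muzuv.

muzuv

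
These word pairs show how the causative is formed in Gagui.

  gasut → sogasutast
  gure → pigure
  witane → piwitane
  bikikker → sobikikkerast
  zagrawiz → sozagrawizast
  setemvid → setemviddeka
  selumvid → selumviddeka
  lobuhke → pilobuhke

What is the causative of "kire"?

selumvid and zagrawiz both have last vowel 'i' yet inflect differently (selumviddeka, sozagrawizast), so the last vowel is not what conditions the rule; the final letter is.
"kire" ends in -e. The stems ending in -e (witane → piwitane, gure → pigure, lobuhke → pilobuhke) add the prefix pi-.
So kire → pikire.

pikire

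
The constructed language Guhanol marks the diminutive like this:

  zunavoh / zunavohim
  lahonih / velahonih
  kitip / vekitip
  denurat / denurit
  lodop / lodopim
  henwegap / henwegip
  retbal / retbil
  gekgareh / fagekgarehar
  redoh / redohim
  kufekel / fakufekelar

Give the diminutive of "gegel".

fagegelar

gekgareh and lahonih both end in -h yet inflect differently (fagekgarehar, velahonih), so the final letter is not what conditions the rule; the last vowel is.
"gegel" has last vowel 'e'. The stems whose last vowel is 'e' (gekgareh → fagekgarehar, kufekel → fakufekelar) add fa- … -ar around the stem.
So gegel → fagegelar.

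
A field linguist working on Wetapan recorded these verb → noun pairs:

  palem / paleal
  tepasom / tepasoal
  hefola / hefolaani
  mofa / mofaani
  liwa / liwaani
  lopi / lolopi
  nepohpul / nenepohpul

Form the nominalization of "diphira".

liwa and lopi both begin with l- yet inflect differently (liwaani, lolopi), so the first letter is not what conditions the rule; the final letter is.
"diphira" ends in -a. The stems ending in -a (hefola → hefolaani, mofa → mofaani, liwa → liwaani) add -ani.
So diphira → diphiraani.

diphiraani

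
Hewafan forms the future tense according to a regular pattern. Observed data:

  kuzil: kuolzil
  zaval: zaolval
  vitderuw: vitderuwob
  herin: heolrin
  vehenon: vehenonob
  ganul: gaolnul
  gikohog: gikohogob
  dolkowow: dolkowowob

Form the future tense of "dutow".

duoltow

"dutow" has 2 vowels. The stems with 2 vowels (zaval → zaolval, ganul → gaolnul, herin → heolrin) insert -ol- after the first vowel.
The other pattern: stems with 3 vowels add -ob.
So dutow → duoltow.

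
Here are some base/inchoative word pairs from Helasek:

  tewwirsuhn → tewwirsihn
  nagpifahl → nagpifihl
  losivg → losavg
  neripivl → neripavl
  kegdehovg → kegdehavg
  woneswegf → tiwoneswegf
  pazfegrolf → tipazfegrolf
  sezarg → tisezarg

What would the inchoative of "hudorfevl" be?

hudorfavl

"hudorfevl" has second-to-last letter 'v'. The stems whose second-to-last letter is 'v' (losivg → losavg, neripivl → neripavl, kegdehovg → kegdehavg) change the last vowel to 'a'.
The other patterns: stems whose second-to-last letter is 'h' change the last vowel to 'i'; stems whose second-to-last letter is 'g', 'l' or 'r' add the prefix ti-.
So hudorfevl → hudorfavl.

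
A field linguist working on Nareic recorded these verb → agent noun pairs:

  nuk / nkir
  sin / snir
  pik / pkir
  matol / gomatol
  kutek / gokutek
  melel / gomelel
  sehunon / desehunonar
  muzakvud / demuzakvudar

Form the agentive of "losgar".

golosgar

nuk and kutek both end in -k yet inflect differently (nkir, gokutek), so the final letter is not what conditions the rule; the number of vowels is.
"losgar" has 2 vowels. The stems with 2 vowels (matol → gomatol, kutek → gokutek, melel → gomelel) add the prefix go-.
The other patterns: stems with 1 vowel delete the last vowel and add -ir; stems with 3 vowels add de- … -ar around the stem.
So losgar → golosgar.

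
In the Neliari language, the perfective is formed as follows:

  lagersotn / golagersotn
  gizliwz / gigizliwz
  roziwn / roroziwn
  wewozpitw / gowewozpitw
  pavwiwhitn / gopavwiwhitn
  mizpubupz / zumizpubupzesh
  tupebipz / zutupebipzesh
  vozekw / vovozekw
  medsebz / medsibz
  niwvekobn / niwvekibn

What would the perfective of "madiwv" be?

mamadiwv

medsebz and mizpubupz both end in -z yet inflect differently (medsibz, zumizpubupzesh), so the final letter is not what conditions the rule; the second-to-last letter is.
"madiwv" has second-to-last letter 'w'. The stems whose second-to-last letter is 'w' (gizliwz → gigizliwz, roziwn → roroziwn) repeat the first consonant+vowel as a prefix.
So madiwv → mamadiwv.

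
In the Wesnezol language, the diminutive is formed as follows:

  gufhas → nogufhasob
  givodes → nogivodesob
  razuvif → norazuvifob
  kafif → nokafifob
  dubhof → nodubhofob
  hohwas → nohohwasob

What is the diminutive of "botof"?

nobotofob

Every pair shown (gufhas → nogufhasob, givodes → nogivodesob, razuvif → norazuvifob, …) follows the same rule: add no- … -ob around the stem.
So botof → nobotofob.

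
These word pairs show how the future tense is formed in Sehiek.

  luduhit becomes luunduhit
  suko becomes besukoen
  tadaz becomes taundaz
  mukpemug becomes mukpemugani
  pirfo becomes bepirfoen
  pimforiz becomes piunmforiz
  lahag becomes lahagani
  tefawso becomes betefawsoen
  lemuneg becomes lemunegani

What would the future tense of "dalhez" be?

daunlhez

lahag and tadaz both have last vowel 'a' yet inflect differently (lahagani, taundaz), so the last vowel is not what conditions the rule; the final letter is.
"dalhez" ends in -z. The stems ending in -z (pimforiz → piunmforiz, tadaz → taundaz) insert -un- after the first vowel.
The other patterns: stems ending in -o add be- … -en around the stem; stems ending in -g add -ani.
So dalhez → daunlhez.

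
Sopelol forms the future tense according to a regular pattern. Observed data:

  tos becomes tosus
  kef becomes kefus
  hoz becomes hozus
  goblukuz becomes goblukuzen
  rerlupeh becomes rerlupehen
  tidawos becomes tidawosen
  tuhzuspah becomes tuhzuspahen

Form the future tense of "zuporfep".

zuporfepen

hoz and goblukuz both end in -z yet inflect differently (hozus, goblukuzen), so the final letter is not what conditions the rule; the number of vowels is.
"zuporfep" has 3 vowels. The stems with 3 vowels (goblukuz → goblukuzen, rerlupeh → rerlupehen, tidawos → tidawosen) add -en.
The other pattern: stems with 1 vowel add -us.
So zuporfep → zuporfepen.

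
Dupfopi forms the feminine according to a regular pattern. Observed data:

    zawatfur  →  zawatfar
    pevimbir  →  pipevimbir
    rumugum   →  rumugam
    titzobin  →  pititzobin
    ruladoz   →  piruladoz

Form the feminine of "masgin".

pimasgin

zawatfur and pevimbir both end in -r yet inflect differently (zawatfar, pipevimbir), so the final letter is not what conditions the rule; the last vowel is.
"masgin" has last vowel 'i'. The stems whose last vowel is 'i' (titzobin → pititzobin, pevimbir → pipevimbir) add the prefix pi-.
So masgin → pimasgin.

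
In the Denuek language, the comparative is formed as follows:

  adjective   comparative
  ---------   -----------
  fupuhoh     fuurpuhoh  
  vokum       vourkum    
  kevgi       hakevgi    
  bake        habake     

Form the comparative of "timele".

hatimele

vokum and kevgi both have 2 vowels yet inflect differently (vourkum, hakevgi), so the number of vowels is not what conditions the rule; whether the stem ends in a vowel or a consonant is.
"timele" ends in a vowel. The stems ending in a vowel (kevgi → hakevgi, bake → habake) add the prefix ha-.
So timele → hatimele.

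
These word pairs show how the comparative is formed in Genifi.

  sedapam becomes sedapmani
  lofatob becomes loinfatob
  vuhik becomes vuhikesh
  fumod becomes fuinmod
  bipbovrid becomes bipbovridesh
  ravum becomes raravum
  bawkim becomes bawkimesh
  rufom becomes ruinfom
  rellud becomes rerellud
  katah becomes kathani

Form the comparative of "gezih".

sedapam and bawkim both end in -m yet inflect differently (sedapmani, bawkimesh), so the final letter is not what conditions the rule; the last vowel is.
"gezih" has last vowel 'i'. The stems whose last vowel is 'i' (vuhik → vuhikesh, bawkim → bawkimesh, bipbovrid → bipbovridesh) add -esh.
So gezih → gezihesh.

gezihesh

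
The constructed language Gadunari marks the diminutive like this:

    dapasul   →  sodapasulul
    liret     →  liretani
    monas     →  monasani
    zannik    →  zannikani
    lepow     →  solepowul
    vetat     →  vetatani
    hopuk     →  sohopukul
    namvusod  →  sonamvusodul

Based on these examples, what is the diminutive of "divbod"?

"divbod" has last vowel 'o'. The stems whose last vowel is 'o' (lepow → solepowul, namvusod → sonamvusodul) add so- … -ul around the stem.
The other pattern: stems whose last vowel is 'a', 'e' or 'i' add -ani.
So divbod → sodivbodul.

sodivbodul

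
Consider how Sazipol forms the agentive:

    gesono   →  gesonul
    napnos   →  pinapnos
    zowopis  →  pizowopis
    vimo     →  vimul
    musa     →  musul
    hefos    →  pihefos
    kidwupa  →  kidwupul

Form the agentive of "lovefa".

loveful

vimo and hefos both have last vowel 'o' yet inflect differently (vimul, pihefos), so the last vowel is not what conditions the rule; whether the stem ends in a vowel or a consonant is.
"lovefa" ends in a vowel. The stems ending in a vowel (vimo → vimul, gesono → gesonul, kidwupa → kidwupul) drop the final letter and add -ul.
So lovefa → loveful.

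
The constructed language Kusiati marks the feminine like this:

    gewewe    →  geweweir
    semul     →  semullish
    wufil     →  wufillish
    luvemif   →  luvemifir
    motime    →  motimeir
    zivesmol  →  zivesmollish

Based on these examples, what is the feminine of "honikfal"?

honikfallish

"honikfal" ends in -l. The stems ending in -l (wufil → wufillish, semul → semullish, zivesmol → zivesmollish) double the final consonant and add -ish.
The other pattern: stems ending in -e or -f add -ir.
So honikfal → honikfallish.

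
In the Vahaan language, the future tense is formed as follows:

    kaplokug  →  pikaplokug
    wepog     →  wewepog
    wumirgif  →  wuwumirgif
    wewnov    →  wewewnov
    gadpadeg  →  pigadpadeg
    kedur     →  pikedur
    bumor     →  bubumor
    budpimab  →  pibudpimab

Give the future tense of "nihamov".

ninihamov

wepog and kaplokug both end in -g yet inflect differently (wewepog, pikaplokug), so the final letter is not what conditions the rule; the last vowel is.
"nihamov" has last vowel 'o'. The stems whose last vowel is 'o' (wewnov → wewewnov, wepog → wewepog, bumor → bubumor) repeat the first consonant+vowel as a prefix.
So nihamov → ninihamov.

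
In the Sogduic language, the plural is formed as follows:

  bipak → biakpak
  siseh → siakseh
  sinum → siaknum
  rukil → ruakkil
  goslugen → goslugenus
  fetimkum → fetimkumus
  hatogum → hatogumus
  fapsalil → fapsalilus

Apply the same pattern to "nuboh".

nuakboh

sinum and fetimkum both end in -m yet inflect differently (siaknum, fetimkumus), so the final letter is not what conditions the rule; the number of vowels is.
"nuboh" has 2 vowels. The stems with 2 vowels (bipak → biakpak, siseh → siakseh, sinum → siaknum) insert -ak- after the first vowel.
The other pattern: stems with 3 vowels add -us.
So nuboh → nuakboh.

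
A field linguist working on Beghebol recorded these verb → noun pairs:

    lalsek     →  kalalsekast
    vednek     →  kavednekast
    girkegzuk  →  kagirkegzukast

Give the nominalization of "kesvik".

Every pair shown (lalsek → kalalsekast, vednek → kavednekast, girkegzuk → kagirkegzukast) follows the same rule: add ka- … -ast around the stem.
So kesvik → kakesvikast.

kakesvikast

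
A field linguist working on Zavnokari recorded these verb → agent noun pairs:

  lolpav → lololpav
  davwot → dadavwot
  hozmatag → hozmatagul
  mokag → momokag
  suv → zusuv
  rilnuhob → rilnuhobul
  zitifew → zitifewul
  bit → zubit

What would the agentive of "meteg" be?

"meteg" has 2 vowels. The stems with 2 vowels (davwot → dadavwot, lolpav → lololpav, mokag → momokag) repeat the first consonant+vowel as a prefix.
So meteg → memeteg.

memeteg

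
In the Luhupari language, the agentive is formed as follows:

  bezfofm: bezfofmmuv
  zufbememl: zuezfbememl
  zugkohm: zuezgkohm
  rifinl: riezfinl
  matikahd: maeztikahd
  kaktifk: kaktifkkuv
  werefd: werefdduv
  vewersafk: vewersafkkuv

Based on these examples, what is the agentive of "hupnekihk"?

huezpnekihk

bezfofm and zugkohm both end in -m yet inflect differently (bezfofmmuv, zuezgkohm), so the final letter is not what conditions the rule; the second-to-last letter is.
"hupnekihk" has second-to-last letter 'h'. The stems whose second-to-last letter is 'h' (zugkohm → zuezgkohm, matikahd → maeztikahd) insert -ez- after the first vowel.
So hupnekihk → huezpnekihk.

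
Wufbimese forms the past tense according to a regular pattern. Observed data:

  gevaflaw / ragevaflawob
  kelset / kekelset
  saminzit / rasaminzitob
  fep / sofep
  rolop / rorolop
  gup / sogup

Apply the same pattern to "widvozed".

fep and rolop both end in -p yet inflect differently (sofep, rorolop), so the final letter is not what conditions the rule; the number of vowels is.
"widvozed" has 3 vowels. The stems with 3 vowels (gevaflaw → ragevaflawob, saminzit → rasaminzitob) add ra- … -ob around the stem.
The other patterns: stems with 1 vowel add the prefix so-; stems with 2 vowels repeat the first consonant+vowel as a prefix.
So widvozed → rawidvozedob.

rawidvozedob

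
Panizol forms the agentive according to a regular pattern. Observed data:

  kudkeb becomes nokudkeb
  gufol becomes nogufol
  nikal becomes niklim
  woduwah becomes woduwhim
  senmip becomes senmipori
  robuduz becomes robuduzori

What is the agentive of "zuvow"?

nikal and gufol both end in -l yet inflect differently (niklim, nogufol), so the final letter is not what conditions the rule; the last vowel is.
"zuvow" has last vowel 'o'. The one such stem in the data (gufol → nogufol) adds the prefix no-, so the same rule applies.
The other patterns: stems whose last vowel is 'i' or 'u' add -ori; stems whose last vowel is 'a' delete the last vowel and add -im.
So zuvow → nozuvow.

nozuvow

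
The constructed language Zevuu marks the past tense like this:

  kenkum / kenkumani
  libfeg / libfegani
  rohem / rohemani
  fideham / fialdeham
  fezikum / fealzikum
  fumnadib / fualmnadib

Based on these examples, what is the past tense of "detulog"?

kenkum and fideham both end in -m yet inflect differently (kenkumani, fialdeham), so the final letter is not what conditions the rule; the number of vowels is.
"detulog" has 3 vowels. The stems with 3 vowels (fideham → fialdeham, fezikum → fealzikum, fumnadib → fualmnadib) insert -al- after the first vowel.
So detulog → dealtulog.

dealtulog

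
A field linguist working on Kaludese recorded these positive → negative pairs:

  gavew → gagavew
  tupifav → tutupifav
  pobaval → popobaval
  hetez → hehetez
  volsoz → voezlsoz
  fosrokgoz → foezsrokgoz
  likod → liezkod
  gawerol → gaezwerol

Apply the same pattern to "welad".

hetez and volsoz both end in -z yet inflect differently (hehetez, voezlsoz), so the final letter is not what conditions the rule; the last vowel is.
"welad" has last vowel 'a'. The stems whose last vowel is 'a' (tupifav → tutupifav, pobaval → popobaval) repeat the first consonant+vowel as a prefix.
So welad → wewelad.

wewelad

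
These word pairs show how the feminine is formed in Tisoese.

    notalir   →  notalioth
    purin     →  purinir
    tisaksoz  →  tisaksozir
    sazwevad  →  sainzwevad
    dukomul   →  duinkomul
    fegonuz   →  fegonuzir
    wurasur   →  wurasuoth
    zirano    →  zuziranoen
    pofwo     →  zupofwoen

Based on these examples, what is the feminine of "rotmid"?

rointmid

"rotmid" ends in -d. The one such stem in the data (sazwevad → sainzwevad) inserts -in- after the first vowel (as does dukomul), so the same rule applies.
So rotmid → rointmid.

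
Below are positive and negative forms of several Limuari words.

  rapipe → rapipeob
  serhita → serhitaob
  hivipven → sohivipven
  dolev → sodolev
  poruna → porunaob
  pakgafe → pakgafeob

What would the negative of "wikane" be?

"wikane" ends in a vowel. The stems ending in a vowel (pakgafe → pakgafeob, serhita → serhitaob, poruna → porunaob) add -ob.
The other pattern: stems ending in a consonant add the prefix so-.
So wikane → wikaneob.

wikaneob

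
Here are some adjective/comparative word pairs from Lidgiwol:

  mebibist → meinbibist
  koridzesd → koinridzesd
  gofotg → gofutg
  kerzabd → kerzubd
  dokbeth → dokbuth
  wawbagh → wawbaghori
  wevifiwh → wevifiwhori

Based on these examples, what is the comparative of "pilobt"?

pilubt

"pilobt" has second-to-last letter 'b'. The one such stem in the data (kerzabd → kerzubd) changes the last vowel to 'u' (as do gofotg, dokbeth), so the same rule applies.
So pilobt → pilubt.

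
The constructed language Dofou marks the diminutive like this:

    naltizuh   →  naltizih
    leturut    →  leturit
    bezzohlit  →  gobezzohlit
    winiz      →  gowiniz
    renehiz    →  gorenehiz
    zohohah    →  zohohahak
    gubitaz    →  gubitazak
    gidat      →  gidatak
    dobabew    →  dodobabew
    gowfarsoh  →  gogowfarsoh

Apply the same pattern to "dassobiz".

leturut and bezzohlit both end in -t yet inflect differently (leturit, gobezzohlit), so the final letter is not what conditions the rule; the last vowel is.
"dassobiz" has last vowel 'i'. The stems whose last vowel is 'i' (bezzohlit → gobezzohlit, winiz → gowiniz, renehiz → gorenehiz) add the prefix go-.
The other patterns: stems whose last vowel is 'u' change the last vowel to 'i'; stems whose last vowel is 'a' add -ak; stems whose last vowel is 'e' or 'o' repeat the first consonant+vowel as a prefix.
So dassobiz → godassobiz.

godassobiz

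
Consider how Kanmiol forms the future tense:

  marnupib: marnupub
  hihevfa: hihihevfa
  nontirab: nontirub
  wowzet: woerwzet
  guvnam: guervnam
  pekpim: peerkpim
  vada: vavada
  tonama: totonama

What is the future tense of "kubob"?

tonama and nontirab both have last vowel 'a' yet inflect differently (totonama, nontirub), so the last vowel is not what conditions the rule; the final letter is.
"kubob" ends in -b. The stems ending in -b (marnupib → marnupub, nontirab → nontirub) change the last vowel to 'u'.
So kubob → kubub.

kubub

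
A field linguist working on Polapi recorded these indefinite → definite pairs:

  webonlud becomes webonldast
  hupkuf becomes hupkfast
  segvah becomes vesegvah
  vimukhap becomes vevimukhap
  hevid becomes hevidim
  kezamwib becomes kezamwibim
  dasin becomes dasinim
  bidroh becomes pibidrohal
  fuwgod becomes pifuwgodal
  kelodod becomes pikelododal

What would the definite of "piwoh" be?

pipiwohal

"piwoh" has last vowel 'o'. The stems whose last vowel is 'o' (bidroh → pibidrohal, fuwgod → pifuwgodal, kelodod → pikelododal) add pi- … -al around the stem.
The other patterns: stems whose last vowel is 'u' delete the last vowel and add -ast; stems whose last vowel is 'a' add the prefix ve-; stems whose last vowel is 'i' add -im.
So piwoh → pipiwohal.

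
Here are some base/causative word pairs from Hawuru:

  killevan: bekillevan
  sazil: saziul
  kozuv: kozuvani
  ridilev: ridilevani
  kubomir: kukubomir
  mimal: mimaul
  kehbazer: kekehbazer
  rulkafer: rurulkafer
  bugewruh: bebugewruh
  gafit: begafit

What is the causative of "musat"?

bemusat

ridilev and kehbazer both have last vowel 'e' yet inflect differently (ridilevani, kekehbazer), so the last vowel is not what conditions the rule; the final letter is.
"musat" ends in -t. The one such stem in the data (gafit → begafit) adds the prefix be-, so the same rule applies.
The other patterns: stems ending in -v add -ani; stems ending in -l drop the final letter and add -ul; stems ending in -r repeat the first consonant+vowel as a prefix.
So musat → bemusat.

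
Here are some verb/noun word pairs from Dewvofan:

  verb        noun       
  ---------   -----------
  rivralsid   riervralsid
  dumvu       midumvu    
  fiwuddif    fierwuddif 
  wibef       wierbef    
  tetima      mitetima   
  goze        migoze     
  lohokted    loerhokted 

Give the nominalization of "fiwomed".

fierwomed

"fiwomed" ends in a consonant. The stems ending in a consonant (fiwuddif → fierwuddif, lohokted → loerhokted, rivralsid → riervralsid) insert -er- after the first vowel.
So fiwomed → fierwomed.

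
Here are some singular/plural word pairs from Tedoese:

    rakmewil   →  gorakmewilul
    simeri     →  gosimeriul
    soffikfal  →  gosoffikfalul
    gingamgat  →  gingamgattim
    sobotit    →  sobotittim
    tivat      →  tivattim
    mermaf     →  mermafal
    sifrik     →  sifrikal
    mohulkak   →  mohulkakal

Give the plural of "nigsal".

soffikfal and gingamgat both have last vowel 'a' yet inflect differently (gosoffikfalul, gingamgattim), so the last vowel is not what conditions the rule; the final letter is.
"nigsal" ends in -l. The stems ending in -l (rakmewil → gorakmewilul, soffikfal → gosoffikfalul) add go- … -ul around the stem.
The other patterns: stems ending in -t double the final consonant and add -im; stems ending in -f or -k add -al.
So nigsal → gonigsalul.

gonigsalul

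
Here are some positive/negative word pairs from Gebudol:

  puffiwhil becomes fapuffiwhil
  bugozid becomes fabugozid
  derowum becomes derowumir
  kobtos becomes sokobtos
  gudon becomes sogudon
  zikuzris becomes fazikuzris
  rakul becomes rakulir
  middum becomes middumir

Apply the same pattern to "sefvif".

fasefvif

rakul and puffiwhil both end in -l yet inflect differently (rakulir, fapuffiwhil), so the final letter is not what conditions the rule; the last vowel is.
"sefvif" has last vowel 'i'. The stems whose last vowel is 'i' (puffiwhil → fapuffiwhil, zikuzris → fazikuzris, bugozid → fabugozid) add the prefix fa-.
The other patterns: stems whose last vowel is 'u' add -ir; stems whose last vowel is 'o' add the prefix so-.
So sefvif → fasefvif.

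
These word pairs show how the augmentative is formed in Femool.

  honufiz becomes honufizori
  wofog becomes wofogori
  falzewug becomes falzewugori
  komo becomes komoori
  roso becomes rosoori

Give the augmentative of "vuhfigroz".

Every pair shown (honufiz → honufizori, wofog → wofogori, falzewug → falzewugori, …) follows the same rule: add -ori.
So vuhfigroz → vuhfigrozori.

vuhfigrozori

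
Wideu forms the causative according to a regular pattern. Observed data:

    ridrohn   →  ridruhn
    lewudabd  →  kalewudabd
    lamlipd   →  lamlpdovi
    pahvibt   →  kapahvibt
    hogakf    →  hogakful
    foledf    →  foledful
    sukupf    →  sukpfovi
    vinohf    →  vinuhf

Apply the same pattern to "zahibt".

kazahibt

lamlipd and lewudabd both end in -d yet inflect differently (lamlpdovi, kalewudabd), so the final letter is not what conditions the rule; the second-to-last letter is.
"zahibt" has second-to-last letter 'b'. The stems whose second-to-last letter is 'b' (lewudabd → kalewudabd, pahvibt → kapahvibt) add the prefix ka-.
So zahibt → kazahibt.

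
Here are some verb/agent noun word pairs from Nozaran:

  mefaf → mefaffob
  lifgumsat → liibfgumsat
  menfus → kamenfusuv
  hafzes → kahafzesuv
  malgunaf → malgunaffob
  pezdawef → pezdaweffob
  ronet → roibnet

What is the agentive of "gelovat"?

"gelovat" ends in -t. The stems ending in -t (ronet → roibnet, lifgumsat → liibfgumsat) insert -ib- after the first vowel.
The other patterns: stems ending in -f double the final consonant and add -ob; stems ending in -s add ka- … -uv around the stem.
So gelovat → geiblovat.

geiblovat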